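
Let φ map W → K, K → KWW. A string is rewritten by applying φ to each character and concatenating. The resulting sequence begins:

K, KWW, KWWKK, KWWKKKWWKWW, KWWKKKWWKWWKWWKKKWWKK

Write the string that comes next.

KWWKKKWWKWWKWWKKKWWKKKWWKKKWWKWWKWWKKKWWKWW

Replace each of the 21 characters of KWWKKKWWKWWKWWKKKWWKK in place — KWW K K KWW KWW KWW K K KWW K K KWW K K KWW KWW KWW K K KWW KWW — and concatenate.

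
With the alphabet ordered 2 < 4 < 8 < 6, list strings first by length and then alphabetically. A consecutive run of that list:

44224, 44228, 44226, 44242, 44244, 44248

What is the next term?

Find the rightmost character of 44248 below 6, bump it to the next letter, and reset everything to its right to 2.

44246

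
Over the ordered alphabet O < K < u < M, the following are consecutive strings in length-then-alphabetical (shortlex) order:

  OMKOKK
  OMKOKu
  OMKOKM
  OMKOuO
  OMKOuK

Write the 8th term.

OMKOMO

Advancing 3 positions from OMKOuK through OMKOuK → OMKOuu → OMKOuM reaches term 8.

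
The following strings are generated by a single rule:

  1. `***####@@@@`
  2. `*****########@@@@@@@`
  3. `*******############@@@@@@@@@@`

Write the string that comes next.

Term n consists of 2n+1 *'s, followed by 4n #'s, followed by 3n+1 @'s (n = 1, 2, …).
At n = 4 the blocks have lengths 9, 16, 13.

*********################@@@@@@@@@@@@@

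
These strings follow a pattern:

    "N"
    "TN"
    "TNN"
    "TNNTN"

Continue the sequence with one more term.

TNNTNTNN

From term 3 onward, concatenate the last term with the second-to-last: TN·N = TNN, TNN·TN = TNNTN, …
So term 5 is TNNTN·TNN.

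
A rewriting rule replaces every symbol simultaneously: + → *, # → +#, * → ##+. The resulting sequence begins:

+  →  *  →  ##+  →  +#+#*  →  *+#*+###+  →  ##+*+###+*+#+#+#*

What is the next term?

+#+#*##+*+#+#+#*##+*+#*+#*+###+

Applying the rule to each of the 17 symbols of ##+*+###+*+#+#+#* gives the pieces +# +# * ##+ * +# +# +# * ##+ * +# * +# * +# ##+, which concatenate to the answer.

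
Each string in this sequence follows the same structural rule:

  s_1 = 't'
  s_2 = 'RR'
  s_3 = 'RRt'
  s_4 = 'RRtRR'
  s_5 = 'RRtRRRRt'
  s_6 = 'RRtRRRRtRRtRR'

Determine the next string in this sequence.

RRtRRRRtRRtRRRRtRRRRt

Each term (from the third on) is the previous term followed by the one before it: term 3 = RR·t = RRt.
The next term joins RRtRRRRtRRtRR and RRtRRRRt.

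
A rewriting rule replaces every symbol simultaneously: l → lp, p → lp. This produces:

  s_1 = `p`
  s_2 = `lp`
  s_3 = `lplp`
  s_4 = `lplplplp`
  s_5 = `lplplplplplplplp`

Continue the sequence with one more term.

lplplplplplplplplplplplplplplplp

Replace each of the 16 characters of lplplplplplplplp in place — lp lp lp lp lp lp lp lp lp lp lp lp lp lp lp lp — and concatenate.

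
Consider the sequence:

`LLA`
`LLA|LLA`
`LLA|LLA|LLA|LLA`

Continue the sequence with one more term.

s(k+1) = s(k)·|·s(k) — each term doubles the last with '|' between the halves.
So the next term is two copies of LLA|LLA|LLA|LLA with '|' between the halves.

LLA|LLA|LLA|LLA|LLA|LLA|LLA|LLA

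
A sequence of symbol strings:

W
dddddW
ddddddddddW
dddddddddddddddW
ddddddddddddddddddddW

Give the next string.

The strings grow by a fixed prefix ddddd each time.
So the next term is ddddd·ddddddddddddddddddddW.

dddddddddddddddddddddddddW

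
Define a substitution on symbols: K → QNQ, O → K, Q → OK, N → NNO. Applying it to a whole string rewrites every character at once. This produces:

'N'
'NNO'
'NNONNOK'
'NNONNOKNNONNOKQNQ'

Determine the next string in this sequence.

Rewriting the 17 symbols of NNONNOKNNONNOKQNQ one by one yields NNO NNO K NNO NNO K QNQ NNO NNO K NNO NNO K QNQ OK NNO OK; concatenated:

NNONNOKNNONNOKQNQNNONNOKNNONNOKQNQOKNNOOK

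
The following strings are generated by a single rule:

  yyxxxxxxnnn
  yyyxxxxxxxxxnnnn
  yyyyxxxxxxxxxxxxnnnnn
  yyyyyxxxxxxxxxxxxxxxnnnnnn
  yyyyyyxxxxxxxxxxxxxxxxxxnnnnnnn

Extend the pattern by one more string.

The n-th term is n y's then 3n x's then n+1 n's, where the shown terms are n = 2, 3, 4, 5, 6.
Setting n = 7 gives 7, 21, 8 characters in each block.

yyyyyyyxxxxxxxxxxxxxxxxxxxxxnnnnnnnn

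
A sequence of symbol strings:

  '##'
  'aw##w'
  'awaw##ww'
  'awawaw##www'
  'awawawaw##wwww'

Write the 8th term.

awawawawawawaw##wwwwwww

Each term wraps the previous one in aw on the left and w on the right.
From awawawaw##wwww, 3 further steps: awawawaw##wwww → awawawawaw##wwwww → awawawawawaw##wwwwww → (answer).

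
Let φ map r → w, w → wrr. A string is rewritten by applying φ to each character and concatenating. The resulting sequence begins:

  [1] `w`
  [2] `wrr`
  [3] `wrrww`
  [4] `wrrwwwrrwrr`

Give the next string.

Rewriting each symbol of wrrwwwrrwrr: w→wrr, r→w, r→w, w→wrr, w→wrr, w→wrr, r→w, r→w, w→wrr, r→w, r→w, which concatenates to wrr w w wrr wrr wrr w w wrr w w.

wrrwwwrrwrrwrrwwwrrww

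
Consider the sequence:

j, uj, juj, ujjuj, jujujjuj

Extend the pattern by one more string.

ujjujjujujjuj

This is a Fibonacci-style word recurrence s(k) = s(k−2)·s(k−1): e.g. j·uj = juj.
Continuing: ujjuj · jujujjuj gives term 6.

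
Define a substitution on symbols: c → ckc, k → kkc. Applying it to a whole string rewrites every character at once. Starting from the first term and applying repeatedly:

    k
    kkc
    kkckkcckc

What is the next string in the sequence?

Apply φ to kkckkcckc symbol by symbol: k→kkc, k→kkc, c→ckc, k→kkc, k→kkc, c→ckc, c→ckc, k→kkc, c→ckc; joined: kkc kkc ckc kkc kkc ckc ckc kkc ckc.

kkckkcckckkckkcckcckckkcckc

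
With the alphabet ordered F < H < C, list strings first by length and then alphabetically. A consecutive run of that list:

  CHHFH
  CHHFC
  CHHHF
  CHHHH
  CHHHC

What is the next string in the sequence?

Find the rightmost character of CHHHC below C, bump it to the next letter, and reset everything to its right to F.

CHHCF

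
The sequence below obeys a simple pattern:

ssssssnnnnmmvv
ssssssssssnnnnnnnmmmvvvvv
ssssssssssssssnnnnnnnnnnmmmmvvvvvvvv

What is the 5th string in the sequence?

Each string has the form s^{4n+2} n^{3n+1} m^{n+1} v^{3n-1} (n = 1, 2, …).
For term 5, n = 5, so the run lengths are 22, 16, 6, 14.

ssssssssssssssssssssssnnnnnnnnnnnnnnnnmmmmmmvvvvvvvvvvvvvv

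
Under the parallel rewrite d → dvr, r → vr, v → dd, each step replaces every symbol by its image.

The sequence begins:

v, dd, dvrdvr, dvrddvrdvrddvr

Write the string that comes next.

Replace each of the 14 characters of dvrddvrdvrddvr in place — dvr dd vr dvr dvr dd vr dvr dd vr dvr dvr dd vr — and concatenate.

dvrddvrdvrdvrddvrdvrddvrdvrdvrddvr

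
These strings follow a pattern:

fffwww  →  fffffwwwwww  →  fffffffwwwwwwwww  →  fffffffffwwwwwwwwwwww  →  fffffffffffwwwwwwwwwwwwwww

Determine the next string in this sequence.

The n-th term is 2n+1 f's then 3n w's (n = 1, 2, …).
At n = 6 the blocks have lengths 13, 18.

fffffffffffffwwwwwwwwwwwwwwwwww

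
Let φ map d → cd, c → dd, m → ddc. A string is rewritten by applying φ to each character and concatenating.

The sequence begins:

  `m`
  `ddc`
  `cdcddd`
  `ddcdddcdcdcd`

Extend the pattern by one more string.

cdcdddcdcdcdddcdddcdddcd

Rewriting each symbol of ddcdddcdcdcd: d→cd, d→cd, c→dd, d→cd, d→cd, d→cd, c→dd, d→cd, c→dd, d→cd, c→dd, d→cd, which concatenates to cd cd dd cd cd cd dd cd dd cd dd cd.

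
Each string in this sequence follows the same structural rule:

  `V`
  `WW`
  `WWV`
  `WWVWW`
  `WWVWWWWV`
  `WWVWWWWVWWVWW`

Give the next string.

This is a Fibonacci-style word recurrence s(k) = s(k−1)·s(k−2): e.g. WW·V = WWV.
So term 7 is WWVWWWWVWWVWW·WWVWWWWV.

WWVWWWWVWWVWWWWVWWWWV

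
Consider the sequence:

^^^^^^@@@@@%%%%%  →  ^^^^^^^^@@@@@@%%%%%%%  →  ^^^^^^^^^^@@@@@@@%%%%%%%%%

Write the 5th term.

Reading off run lengths: ^ runs 6, 8, 10; @ runs 5, 6, 7; % runs 5, 7, 9 — each is linear in n, where the shown terms are n = 3, 4, 5.
Setting n = 7 gives 14, 9, 13 characters in each block.

^^^^^^^^^^^^^^@@@@@@@@@%%%%%%%%%%%%%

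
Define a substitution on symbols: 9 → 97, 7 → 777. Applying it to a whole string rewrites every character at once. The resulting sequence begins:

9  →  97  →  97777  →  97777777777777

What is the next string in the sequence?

97777777777777777777777777777777777777777

Replace each of the 14 characters of 97777777777777 in place — 97 777 777 777 777 777 777 777 777 777 777 777 777 777 — and concatenate.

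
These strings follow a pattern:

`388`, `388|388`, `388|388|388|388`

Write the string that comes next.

Each string is two copies of the previous one joined by '|'.
Doubling 388|388|388|388 with '|' between the halves:

388|388|388|388|388|388|388|388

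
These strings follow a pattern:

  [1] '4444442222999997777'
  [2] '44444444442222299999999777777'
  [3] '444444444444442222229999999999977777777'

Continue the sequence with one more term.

4444444444444444442222222999999999999997777777777

The n-th term is 4n-2 4's then n+2 2's then 3n-1 9's then 2n 7's, where the shown terms are n = 2, 3, 4.
Setting n = 5 gives 18, 7, 14, 10 characters in each block.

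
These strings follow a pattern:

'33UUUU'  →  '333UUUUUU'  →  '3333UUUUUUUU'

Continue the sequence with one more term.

Term n consists of n 3's, followed by 2n U's, where the shown terms are n = 2, 3, 4.
At n = 5 the blocks have lengths 5, 10.

33333UUUUUUUUUU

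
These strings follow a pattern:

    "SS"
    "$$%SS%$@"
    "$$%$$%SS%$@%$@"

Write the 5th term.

Each term wraps the previous one in $$% on the left and %$@ on the right.
From $$%$$%SS%$@%$@, 2 further steps: $$%$$%SS%$@%$@ → $$%$$%$$%SS%$@%$@%$@ → (answer).

$$%$$%$$%$$%SS%$@%$@%$@%$@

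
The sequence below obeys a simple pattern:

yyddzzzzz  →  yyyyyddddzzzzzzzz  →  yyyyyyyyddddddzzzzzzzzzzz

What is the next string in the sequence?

yyyyyyyyyyyddddddddzzzzzzzzzzzzzz

Reading off run lengths: y runs 2, 5, 8; d runs 2, 4, 6; z runs 5, 8, 11 — each is linear in n (n = 1, 2, …).
Setting n = 4 gives 11, 8, 14 characters in each block.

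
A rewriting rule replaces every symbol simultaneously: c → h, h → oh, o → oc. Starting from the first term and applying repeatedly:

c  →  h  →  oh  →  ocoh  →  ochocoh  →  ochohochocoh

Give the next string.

ochohocohochohochocoh

Expanding ochohochocoh: o→oc, c→h, h→oh, o→oc, h→oh, o→oc, c→h, h→oh, o→oc, c→h, o→oc, h→oh. Concatenated: oc h oh oc oh oc h oh oc h oc oh.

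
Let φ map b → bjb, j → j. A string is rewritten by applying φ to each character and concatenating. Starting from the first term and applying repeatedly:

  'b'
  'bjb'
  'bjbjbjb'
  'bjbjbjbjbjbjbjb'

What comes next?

Rewriting the 15 symbols of bjbjbjbjbjbjbjb one by one yields bjb j bjb j bjb j bjb j bjb j bjb j bjb j bjb; concatenated:

bjbjbjbjbjbjbjbjbjbjbjbjbjbjbjb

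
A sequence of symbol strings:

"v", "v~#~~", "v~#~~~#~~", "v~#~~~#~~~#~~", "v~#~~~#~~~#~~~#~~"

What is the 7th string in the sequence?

v~#~~~#~~~#~~~#~~~#~~~#~~

Every step adds ~#~~ to the end: s(k+1) = s(k)·~#~~.
From v~#~~~#~~~#~~~#~~, 2 further steps: v~#~~~#~~~#~~~#~~ → v~#~~~#~~~#~~~#~~~#~~ → (answer).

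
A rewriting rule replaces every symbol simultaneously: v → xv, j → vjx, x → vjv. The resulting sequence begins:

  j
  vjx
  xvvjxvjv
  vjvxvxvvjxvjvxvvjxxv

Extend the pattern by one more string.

Replace each of the 20 characters of vjvxvxvvjxvjvxvvjxxv in place — xv vjx xv vjv xv vjv xv xv vjx vjv xv vjx xv vjv xv xv vjx vjv vjv xv — and concatenate.

xvvjxxvvjvxvvjvxvxvvjxvjvxvvjxxvvjvxvxvvjxvjvvjvxv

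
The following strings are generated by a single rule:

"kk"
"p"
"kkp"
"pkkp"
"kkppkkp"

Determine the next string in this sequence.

Each term (from the third on) is the two preceding terms concatenated in order: term 3 = kk·p = kkp.
So term 6 is pkkp·kkppkkp.

pkkpkkppkkp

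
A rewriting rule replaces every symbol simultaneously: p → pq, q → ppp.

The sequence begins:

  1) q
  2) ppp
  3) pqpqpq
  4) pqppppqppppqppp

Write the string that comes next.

Applying the rule to each of the 15 symbols of pqppppqppppqppp gives the pieces pq ppp pq pq pq pq ppp pq pq pq pq ppp pq pq pq, which concatenate to the answer.

pqppppqpqpqpqppppqpqpqpqppppqpqpq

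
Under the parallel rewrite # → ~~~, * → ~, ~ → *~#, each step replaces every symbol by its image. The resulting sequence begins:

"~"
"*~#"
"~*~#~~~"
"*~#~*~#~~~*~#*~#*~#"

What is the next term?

φ(*~#~*~#~~~*~#*~#*~#) expands symbol-by-symbol to ~ *~# ~~~ *~# ~ *~# ~~~ *~# *~# *~# ~ *~# ~~~ ~ *~# ~~~ ~ *~# ~~~; joining the 19 pieces gives the next term.

~*~#~~~*~#~*~#~~~*~#*~#*~#~*~#~~~~*~#~~~~*~#~~~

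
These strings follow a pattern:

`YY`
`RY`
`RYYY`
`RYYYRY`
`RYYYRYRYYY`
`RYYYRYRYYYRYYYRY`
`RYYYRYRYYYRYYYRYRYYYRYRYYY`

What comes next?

RYYYRYRYYYRYYYRYRYYYRYRYYYRYYYRYRYYYRYYYRY

From term 3 onward, concatenate the last term with the second-to-last: RY·YY = RYYY, RYYY·RY = RYYYRY, …
The next term joins RYYYRYRYYYRYYYRYRYYYRYRYYY and RYYYRYRYYYRYYYRY.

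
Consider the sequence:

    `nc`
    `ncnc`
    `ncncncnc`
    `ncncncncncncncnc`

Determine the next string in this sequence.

s(k+1) = s(k)·s(k) — each term doubles the last.
Doubling ncncncncncncncnc:

ncncncncncncncncncncncncncncncnc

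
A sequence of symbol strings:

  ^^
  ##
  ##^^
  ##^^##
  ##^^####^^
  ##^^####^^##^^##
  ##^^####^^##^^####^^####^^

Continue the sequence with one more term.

Each term (from the third on) is the previous term followed by the one before it: term 3 = ##·^^ = ##^^.
Continuing: ##^^####^^##^^####^^####^^ · ##^^####^^##^^## gives term 8.

##^^####^^##^^####^^####^^##^^####^^##^^##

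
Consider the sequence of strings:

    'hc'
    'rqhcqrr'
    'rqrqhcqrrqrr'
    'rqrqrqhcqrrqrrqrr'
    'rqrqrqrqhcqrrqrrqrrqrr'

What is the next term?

Every step adds rq to the front and qrr to the end of the previous string.
Applying this once more to rqrqrqrqhcqrrqrrqrrqrr:

rqrqrqrqrqhcqrrqrrqrrqrrqrr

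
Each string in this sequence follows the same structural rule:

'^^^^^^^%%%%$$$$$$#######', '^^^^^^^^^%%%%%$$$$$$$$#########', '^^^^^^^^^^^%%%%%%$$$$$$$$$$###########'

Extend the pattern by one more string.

The n-th term is 2n+1 ^'s then n+1 %'s then 2n $'s then 2n+1 #'s, where the shown terms are n = 3, 4, 5.
At n = 6 the blocks have lengths 13, 7, 12, 13.

^^^^^^^^^^^^^%%%%%%%$$$$$$$$$$$$#############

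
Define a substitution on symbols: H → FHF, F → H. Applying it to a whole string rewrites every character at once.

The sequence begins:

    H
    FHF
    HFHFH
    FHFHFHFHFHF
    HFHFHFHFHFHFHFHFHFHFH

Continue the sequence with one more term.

Replace each of the 21 characters of HFHFHFHFHFHFHFHFHFHFH in place — FHF H FHF H FHF H FHF H FHF H FHF H FHF H FHF H FHF H FHF H FHF — and concatenate.

FHFHFHFHFHFHFHFHFHFHFHFHFHFHFHFHFHFHFHFHFHF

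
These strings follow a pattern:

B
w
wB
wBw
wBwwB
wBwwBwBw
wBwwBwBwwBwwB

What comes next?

This is a Fibonacci-style word recurrence s(k) = s(k−1)·s(k−2): e.g. w·B = wB.
So term 8 is wBwwBwBwwBwwB·wBwwBwBw.

wBwwBwBwwBwwBwBwwBwBw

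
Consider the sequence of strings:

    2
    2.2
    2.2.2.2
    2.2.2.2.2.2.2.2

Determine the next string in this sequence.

2.2.2.2.2.2.2.2.2.2.2.2.2.2.2.2

s(k+1) = s(k)·.·s(k) — each term doubles the last with '.' between the halves.
So the next term is two copies of 2.2.2.2.2.2.2.2 with '.' between the halves.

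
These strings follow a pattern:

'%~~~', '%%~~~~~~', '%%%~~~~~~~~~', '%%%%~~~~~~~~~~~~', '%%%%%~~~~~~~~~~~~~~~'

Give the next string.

Reading off run lengths: % runs 1, 2, 3, 4, 5; ~ runs 3, 6, 9, 12, 15 — each is linear in n (n = 1, 2, …).
At n = 6 the blocks have lengths 6, 18.

%%%%%%~~~~~~~~~~~~~~~~~~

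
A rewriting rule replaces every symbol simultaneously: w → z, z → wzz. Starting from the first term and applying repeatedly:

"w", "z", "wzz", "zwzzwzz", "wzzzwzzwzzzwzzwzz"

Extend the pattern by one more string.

φ(wzzzwzzwzzzwzzwzz) expands symbol-by-symbol to z wzz wzz wzz z wzz wzz z wzz wzz wzz z wzz wzz z wzz wzz; joining the 17 pieces gives the next term.

zwzzwzzwzzzwzzwzzzwzzwzzwzzzwzzwzzzwzzwzz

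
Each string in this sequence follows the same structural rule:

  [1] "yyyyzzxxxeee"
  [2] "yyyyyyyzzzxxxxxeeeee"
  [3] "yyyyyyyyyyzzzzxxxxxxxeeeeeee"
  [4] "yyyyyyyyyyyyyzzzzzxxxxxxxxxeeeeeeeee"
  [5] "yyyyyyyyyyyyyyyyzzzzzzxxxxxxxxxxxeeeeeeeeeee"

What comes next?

yyyyyyyyyyyyyyyyyyyzzzzzzzxxxxxxxxxxxxxeeeeeeeeeeeee

Each string has the form y^{3n+1} z^{n+1} x^{2n+1} e^{2n+1} (n = 1, 2, …).
At n = 6 the blocks have lengths 19, 7, 13, 13.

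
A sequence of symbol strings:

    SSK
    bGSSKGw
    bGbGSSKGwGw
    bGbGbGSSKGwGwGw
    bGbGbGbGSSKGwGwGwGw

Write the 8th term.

Every step adds bG to the front and Gw to the end of the previous string.
From bGbGbGbGSSKGwGwGwGw, 3 further steps: bGbGbGbGSSKGwGwGwGw → bGbGbGbGbGSSKGwGwGwGwGw → bGbGbGbGbGbGSSKGwGwGwGwGwGw → (answer).

bGbGbGbGbGbGbGSSKGwGwGwGwGwGwGw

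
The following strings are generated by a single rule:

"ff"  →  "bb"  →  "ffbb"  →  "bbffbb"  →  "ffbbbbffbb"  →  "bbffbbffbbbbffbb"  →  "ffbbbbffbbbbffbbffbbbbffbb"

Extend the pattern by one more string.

Each term (from the third on) is the two preceding terms concatenated in order: term 3 = ff·bb = ffbb.
Continuing: bbffbbffbbbbffbb · ffbbbbffbbbbffbbffbbbbffbb gives term 8.

bbffbbffbbbbffbbffbbbbffbbbbffbbffbbbbffbb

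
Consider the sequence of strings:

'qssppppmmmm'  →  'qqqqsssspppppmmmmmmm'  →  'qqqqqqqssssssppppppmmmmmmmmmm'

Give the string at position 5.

qqqqqqqqqqqqqssssssssssppppppppmmmmmmmmmmmmmmmm

Reading off run lengths: q runs 1, 4, 7; s runs 2, 4, 6; p runs 4, 5, 6; m runs 4, 7, 10 — each is linear in n (n = 1, 2, …).
Setting n = 5 gives 13, 10, 8, 16 characters in each block.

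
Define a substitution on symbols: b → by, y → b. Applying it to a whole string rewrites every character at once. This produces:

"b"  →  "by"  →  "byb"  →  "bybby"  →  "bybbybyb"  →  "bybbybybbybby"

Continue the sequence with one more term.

Rewriting the 13 symbols of bybbybybbybby one by one yields by b by by b by b by by b by by b; concatenated:

bybbybybbybbybybbybyb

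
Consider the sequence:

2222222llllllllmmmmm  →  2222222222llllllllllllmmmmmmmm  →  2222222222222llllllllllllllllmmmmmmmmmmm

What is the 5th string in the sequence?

Reading off run lengths: 2 runs 7, 10, 13; l runs 8, 12, 16; m runs 5, 8, 11 — each is linear in n, where the shown terms are n = 2, 3, 4.
For term 5, n = 6, so the run lengths are 19, 24, 17.

2222222222222222222llllllllllllllllllllllllmmmmmmmmmmmmmmmmm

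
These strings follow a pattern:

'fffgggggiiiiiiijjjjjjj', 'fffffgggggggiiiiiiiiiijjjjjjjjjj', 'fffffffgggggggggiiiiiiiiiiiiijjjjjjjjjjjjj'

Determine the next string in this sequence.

fffffffffgggggggggggiiiiiiiiiiiiiiiijjjjjjjjjjjjjjjj

Reading off run lengths: f runs 3, 5, 7; g runs 5, 7, 9; i runs 7, 10, 13; j runs 7, 10, 13 — each is linear in n, where the shown terms are n = 2, 3, 4.
Setting n = 5 gives 9, 11, 16, 16 characters in each block.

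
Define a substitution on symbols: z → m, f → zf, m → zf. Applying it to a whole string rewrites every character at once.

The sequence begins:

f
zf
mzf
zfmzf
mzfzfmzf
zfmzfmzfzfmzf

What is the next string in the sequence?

φ(zfmzfmzfzfmzf) expands symbol-by-symbol to m zf zf m zf zf m zf m zf zf m zf; joining the 13 pieces gives the next term.

mzfzfmzfzfmzfmzfzfmzf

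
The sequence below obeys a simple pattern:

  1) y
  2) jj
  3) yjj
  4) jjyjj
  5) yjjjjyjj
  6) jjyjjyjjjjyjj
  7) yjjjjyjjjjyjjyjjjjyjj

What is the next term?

jjyjjyjjjjyjjyjjjjyjjjjyjjyjjjjyjj

This is a Fibonacci-style word recurrence s(k) = s(k−2)·s(k−1): e.g. y·jj = yjj.
So term 8 is jjyjjyjjjjyjj·yjjjjyjjjjyjjyjjjjyjj.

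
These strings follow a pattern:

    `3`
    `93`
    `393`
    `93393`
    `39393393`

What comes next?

From term 3 onward, concatenate the second-to-last term with the last: 3·93 = 393, 93·393 = 93393, …
The next term joins 93393 and 39393393.

9339339393393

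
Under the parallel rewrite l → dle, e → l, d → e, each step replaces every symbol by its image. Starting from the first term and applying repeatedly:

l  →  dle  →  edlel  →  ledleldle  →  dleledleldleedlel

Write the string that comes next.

edleldleledleldleedlelledleldle

Applying the rule to each of the 17 symbols of dleledleldleedlel gives the pieces e dle l dle l e dle l dle e dle l l e dle l dle, which concatenate to the answer.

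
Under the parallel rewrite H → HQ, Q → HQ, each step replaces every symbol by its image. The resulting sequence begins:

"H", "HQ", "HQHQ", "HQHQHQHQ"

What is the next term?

HQHQHQHQHQHQHQHQ

Expanding HQHQHQHQ: H→HQ, Q→HQ, H→HQ, Q→HQ, H→HQ, Q→HQ, H→HQ, Q→HQ. Concatenated: HQ HQ HQ HQ HQ HQ HQ HQ.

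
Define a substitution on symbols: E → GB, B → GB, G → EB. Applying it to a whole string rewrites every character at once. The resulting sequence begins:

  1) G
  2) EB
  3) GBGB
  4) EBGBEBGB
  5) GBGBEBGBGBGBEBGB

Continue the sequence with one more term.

EBGBEBGBGBGBEBGBEBGBEBGBGBGBEBGB

Applying the rule to each of the 16 symbols of GBGBEBGBGBGBEBGB gives the pieces EB GB EB GB GB GB EB GB EB GB EB GB GB GB EB GB, which concatenate to the answer.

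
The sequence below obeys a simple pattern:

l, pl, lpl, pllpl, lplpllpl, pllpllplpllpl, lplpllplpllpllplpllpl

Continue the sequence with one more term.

Each term (from the third on) is the two preceding terms concatenated in order: term 3 = l·pl = lpl.
The next term joins pllpllplpllpl and lplpllplpllpllplpllpl.

pllpllplpllpllplpllplpllpllplpllpl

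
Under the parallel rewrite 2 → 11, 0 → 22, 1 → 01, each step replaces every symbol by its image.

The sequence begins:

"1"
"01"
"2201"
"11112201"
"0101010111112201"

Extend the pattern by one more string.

22012201220122010101010111112201

Replace each of the 16 characters of 0101010111112201 in place — 22 01 22 01 22 01 22 01 01 01 01 01 11 11 22 01 — and concatenate.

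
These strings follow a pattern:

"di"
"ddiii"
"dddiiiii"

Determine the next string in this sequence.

ddddiiiiiii

The n-th term is n d's then 2n-1 i's (n = 1, 2, …).
Setting n = 4 gives 4, 7 characters in each block.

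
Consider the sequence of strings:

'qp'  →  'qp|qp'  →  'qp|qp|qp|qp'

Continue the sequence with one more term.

Each string is two copies of the previous one joined by '|'.
Doubling qp|qp|qp|qp with '|' between the halves:

qp|qp|qp|qp|qp|qp|qp|qp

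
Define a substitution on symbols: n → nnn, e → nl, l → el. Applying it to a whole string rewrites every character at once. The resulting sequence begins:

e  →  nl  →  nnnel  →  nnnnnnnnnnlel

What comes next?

nnnnnnnnnnnnnnnnnnnnnnnnnnnnnnelnlel

Applying the rule to each of the 13 symbols of nnnnnnnnnnlel gives the pieces nnn nnn nnn nnn nnn nnn nnn nnn nnn nnn el nl el, which concatenate to the answer.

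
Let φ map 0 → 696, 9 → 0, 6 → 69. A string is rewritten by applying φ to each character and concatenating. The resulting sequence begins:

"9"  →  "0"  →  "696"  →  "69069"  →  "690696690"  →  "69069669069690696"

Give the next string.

6906966906969069669069069669069

Applying the rule to each of the 17 symbols of 69069669069690696 gives the pieces 69 0 696 69 0 69 69 0 696 69 0 69 0 696 69 0 69, which concatenate to the answer.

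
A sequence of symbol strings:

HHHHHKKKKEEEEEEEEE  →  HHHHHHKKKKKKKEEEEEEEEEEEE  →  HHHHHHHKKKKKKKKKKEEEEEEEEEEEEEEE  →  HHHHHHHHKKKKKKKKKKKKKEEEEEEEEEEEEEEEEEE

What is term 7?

HHHHHHHHHHHKKKKKKKKKKKKKKKKKKKKKKEEEEEEEEEEEEEEEEEEEEEEEEEEE

Reading off run lengths: H runs 5, 6, 7, 8; K runs 4, 7, 10, 13; E runs 9, 12, 15, 18 — each is linear in n, where the shown terms are n = 2, 3, 4, 5.
For term 7, n = 8, so the run lengths are 11, 22, 27.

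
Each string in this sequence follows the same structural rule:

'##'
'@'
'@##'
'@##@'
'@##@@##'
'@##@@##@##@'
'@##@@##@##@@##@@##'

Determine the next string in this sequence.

@##@@##@##@@##@@##@##@@##@##@

From term 3 onward, concatenate the last term with the second-to-last: @·## = @##, @##·@ = @##@, …
Continuing: @##@@##@##@@##@@## · @##@@##@##@ gives term 8.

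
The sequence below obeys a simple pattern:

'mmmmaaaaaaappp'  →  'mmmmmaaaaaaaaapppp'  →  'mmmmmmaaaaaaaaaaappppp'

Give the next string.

Reading off run lengths: m runs 4, 5, 6; a runs 7, 9, 11; p runs 3, 4, 5 — each is linear in n, where the shown terms are n = 3, 4, 5.
For the next term, n = 6, so the run lengths are 7, 13, 6.

mmmmmmmaaaaaaaaaaaaapppppp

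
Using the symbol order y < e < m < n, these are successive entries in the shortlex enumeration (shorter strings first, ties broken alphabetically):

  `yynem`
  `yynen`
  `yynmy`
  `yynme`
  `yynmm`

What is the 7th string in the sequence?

Stepping forward 2 times from yynmm: yynmm → yynmn, then the target.

yynny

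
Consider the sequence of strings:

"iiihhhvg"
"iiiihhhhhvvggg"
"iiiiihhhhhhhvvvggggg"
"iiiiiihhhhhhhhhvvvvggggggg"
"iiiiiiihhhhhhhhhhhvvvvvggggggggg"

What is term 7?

Term n consists of n+2 i's, followed by 2n+1 h's, followed by n v's, followed by 2n-1 g's (n = 1, 2, …).
Setting n = 7 gives 9, 15, 7, 13 characters in each block.

iiiiiiiiihhhhhhhhhhhhhhhvvvvvvvggggggggggggg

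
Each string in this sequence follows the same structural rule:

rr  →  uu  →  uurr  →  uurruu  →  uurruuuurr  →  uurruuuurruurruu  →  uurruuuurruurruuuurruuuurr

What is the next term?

uurruuuurruurruuuurruuuurruurruuuurruurruu

This is a Fibonacci-style word recurrence s(k) = s(k−1)·s(k−2): e.g. uu·rr = uurr.
The next term joins uurruuuurruurruuuurruuuurr and uurruuuurruurruu.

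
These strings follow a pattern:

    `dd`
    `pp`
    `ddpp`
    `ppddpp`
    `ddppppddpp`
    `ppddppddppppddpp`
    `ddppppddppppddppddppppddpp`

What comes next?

This is a Fibonacci-style word recurrence s(k) = s(k−2)·s(k−1): e.g. dd·pp = ddpp.
Continuing: ppddppddppppddpp · ddppppddppppddppddppppddpp gives term 8.

ppddppddppppddppddppppddppppddppddppppddpp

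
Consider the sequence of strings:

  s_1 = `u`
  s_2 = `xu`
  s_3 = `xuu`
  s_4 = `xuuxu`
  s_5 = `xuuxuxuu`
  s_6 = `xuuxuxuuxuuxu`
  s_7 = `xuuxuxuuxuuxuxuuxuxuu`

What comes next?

xuuxuxuuxuuxuxuuxuxuuxuuxuxuuxuuxu

From term 3 onward, concatenate the last term with the second-to-last: xu·u = xuu, xuu·xu = xuuxu, …
Continuing: xuuxuxuuxuuxuxuuxuxuu · xuuxuxuuxuuxu gives term 8.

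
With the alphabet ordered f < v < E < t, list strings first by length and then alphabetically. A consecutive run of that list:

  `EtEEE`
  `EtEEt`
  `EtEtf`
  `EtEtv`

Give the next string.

Treat EtEtv as a base-4 numeral over the given alphabet and add one, carrying through any trailing t's.

EtEtE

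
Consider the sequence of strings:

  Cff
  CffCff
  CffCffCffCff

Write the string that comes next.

CffCffCffCffCffCffCffCff

Each string is two copies of the previous one concatenated.
So the next term is two copies of CffCffCffCff.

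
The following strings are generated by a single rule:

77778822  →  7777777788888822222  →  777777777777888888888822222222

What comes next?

Each string has the form 7^{4n} 8^{4n-2} 2^{3n-1} (n = 1, 2, …).
At n = 4 the blocks have lengths 16, 14, 11.

77777777777777778888888888888822222222222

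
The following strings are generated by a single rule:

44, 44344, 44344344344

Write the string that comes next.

Every step duplicates the string with '3' between the halves.
So the next term is two copies of 44344344344 with '3' between the halves.

44344344344344344344344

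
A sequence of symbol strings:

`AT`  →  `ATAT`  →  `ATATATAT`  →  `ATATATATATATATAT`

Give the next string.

ATATATATATATATATATATATATATATATAT

s(k+1) = s(k)·s(k) — each term doubles the last.
So the next term is two copies of ATATATATATATATAT.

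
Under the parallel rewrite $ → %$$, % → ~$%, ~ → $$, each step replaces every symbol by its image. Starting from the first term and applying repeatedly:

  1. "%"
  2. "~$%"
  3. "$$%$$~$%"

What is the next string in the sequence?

%$$%$$~$%%$$%$$$$%$$~$%

Apply φ to $$%$$~$% symbol by symbol: $→%$$, $→%$$, %→~$%, $→%$$, $→%$$, ~→$$, $→%$$, %→~$%; joined: %$$ %$$ ~$% %$$ %$$ $$ %$$ ~$%.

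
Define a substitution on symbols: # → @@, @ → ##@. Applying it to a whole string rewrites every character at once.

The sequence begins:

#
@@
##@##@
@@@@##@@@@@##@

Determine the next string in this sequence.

##@##@##@##@@@@@##@##@##@##@##@@@@@##@

Applying the rule to each of the 14 symbols of @@@@##@@@@@##@ gives the pieces ##@ ##@ ##@ ##@ @@ @@ ##@ ##@ ##@ ##@ ##@ @@ @@ ##@, which concatenate to the answer.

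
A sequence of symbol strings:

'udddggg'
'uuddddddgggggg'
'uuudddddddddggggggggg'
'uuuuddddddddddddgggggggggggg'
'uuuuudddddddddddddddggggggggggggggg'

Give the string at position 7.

uuuuuuudddddddddddddddddddddggggggggggggggggggggg

Term n consists of n u's, followed by 3n d's, followed by 3n g's (n = 1, 2, …).
For term 7, n = 7, so the run lengths are 7, 21, 21.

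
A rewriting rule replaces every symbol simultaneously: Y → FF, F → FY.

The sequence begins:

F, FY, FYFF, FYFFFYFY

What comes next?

FYFFFYFYFYFFFYFF

Apply φ to FYFFFYFY symbol by symbol: F→FY, Y→FF, F→FY, F→FY, F→FY, Y→FF, F→FY, Y→FF; joined: FY FF FY FY FY FF FY FF.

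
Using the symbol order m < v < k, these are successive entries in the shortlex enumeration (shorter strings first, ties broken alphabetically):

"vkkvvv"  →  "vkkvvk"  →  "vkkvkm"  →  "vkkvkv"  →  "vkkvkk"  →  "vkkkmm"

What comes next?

Treat vkkkmm as a base-3 numeral over the given alphabet and add one, carrying through any trailing k's.

vkkkmv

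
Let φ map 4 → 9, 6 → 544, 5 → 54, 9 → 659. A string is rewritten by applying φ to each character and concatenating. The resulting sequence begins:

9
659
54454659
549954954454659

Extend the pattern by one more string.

φ(549954954454659) expands symbol-by-symbol to 54 9 659 659 54 9 659 54 9 9 54 9 544 54 659; joining the 15 pieces gives the next term.

549659659549659549954954454659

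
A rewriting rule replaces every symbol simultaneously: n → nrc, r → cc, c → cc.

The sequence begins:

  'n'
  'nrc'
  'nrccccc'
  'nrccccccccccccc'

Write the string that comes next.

nrccccccccccccccccccccccccccccc

φ(nrccccccccccccc) expands symbol-by-symbol to nrc cc cc cc cc cc cc cc cc cc cc cc cc cc cc; joining the 15 pieces gives the next term.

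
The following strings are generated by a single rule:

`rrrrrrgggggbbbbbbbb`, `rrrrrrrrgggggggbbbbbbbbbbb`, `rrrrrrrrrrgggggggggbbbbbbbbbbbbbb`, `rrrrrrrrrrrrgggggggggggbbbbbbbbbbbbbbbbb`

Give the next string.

rrrrrrrrrrrrrrgggggggggggggbbbbbbbbbbbbbbbbbbbb

Reading off run lengths: r runs 6, 8, 10, 12; g runs 5, 7, 9, 11; b runs 8, 11, 14, 17 — each is linear in n, where the shown terms are n = 2, 3, 4, 5.
At n = 6 the blocks have lengths 14, 13, 20.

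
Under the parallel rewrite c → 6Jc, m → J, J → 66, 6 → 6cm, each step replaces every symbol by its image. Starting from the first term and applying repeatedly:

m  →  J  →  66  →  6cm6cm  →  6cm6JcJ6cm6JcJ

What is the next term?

6cm6JcJ6cm666Jc666cm6JcJ6cm666Jc66

Applying the rule to each of the 14 symbols of 6cm6JcJ6cm6JcJ gives the pieces 6cm 6Jc J 6cm 66 6Jc 66 6cm 6Jc J 6cm 66 6Jc 66, which concatenate to the answer.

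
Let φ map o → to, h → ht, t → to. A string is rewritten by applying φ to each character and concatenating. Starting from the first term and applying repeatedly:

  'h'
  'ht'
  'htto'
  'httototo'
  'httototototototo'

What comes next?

httototototototototototototototo

φ(httototototototo) expands symbol-by-symbol to ht to to to to to to to to to to to to to to to; joining the 16 pieces gives the next term.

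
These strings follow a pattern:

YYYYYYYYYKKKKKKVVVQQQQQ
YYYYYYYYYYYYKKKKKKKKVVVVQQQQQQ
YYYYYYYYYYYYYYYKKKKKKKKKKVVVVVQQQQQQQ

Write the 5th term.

YYYYYYYYYYYYYYYYYYYYYKKKKKKKKKKKKKKVVVVVVVQQQQQQQQQ

The n-th term is 3n Y's then 2n K's then n V's then n+2 Q's, where the shown terms are n = 3, 4, 5.
At n = 7 the blocks have lengths 21, 14, 7, 9.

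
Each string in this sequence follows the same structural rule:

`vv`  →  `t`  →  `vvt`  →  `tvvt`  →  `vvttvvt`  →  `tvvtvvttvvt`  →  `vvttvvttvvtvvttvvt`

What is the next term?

tvvtvvttvvtvvttvvttvvtvvttvvt

Each term (from the third on) is the two preceding terms concatenated in order: term 3 = vv·t = vvt.
The next term joins tvvtvvttvvt and vvttvvttvvtvvttvvt.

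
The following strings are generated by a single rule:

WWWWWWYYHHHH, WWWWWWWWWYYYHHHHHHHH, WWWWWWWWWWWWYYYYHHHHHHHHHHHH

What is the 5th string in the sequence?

WWWWWWWWWWWWWWWWWWYYYYYYHHHHHHHHHHHHHHHHHHHH

Term n consists of 3n+3 W's, followed by n+1 Y's, followed by 4n H's (n = 1, 2, …).
For term 5, n = 5, so the run lengths are 18, 6, 20.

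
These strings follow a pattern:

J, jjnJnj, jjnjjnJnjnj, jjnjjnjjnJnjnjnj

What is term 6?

jjnjjnjjnjjnjjnJnjnjnjnjnj

Every step adds jjn to the front and nj to the end of the previous string.
From jjnjjnjjnJnjnjnj, 2 further steps: jjnjjnjjnJnjnjnj → jjnjjnjjnjjnJnjnjnjnj → (answer).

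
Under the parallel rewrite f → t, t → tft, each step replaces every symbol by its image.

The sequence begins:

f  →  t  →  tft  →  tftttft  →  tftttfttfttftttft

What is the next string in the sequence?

Applying the rule to each of the 17 symbols of tftttfttfttftttft gives the pieces tft t tft tft tft t tft tft t tft tft t tft tft tft t tft, which concatenate to the answer.

tftttfttfttftttfttftttfttftttfttfttftttft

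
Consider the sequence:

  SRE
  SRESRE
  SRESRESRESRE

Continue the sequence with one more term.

SRESRESRESRESRESRESRESRE

Every step duplicates the string.
One more doubling of SRESRESRESRE gives the answer.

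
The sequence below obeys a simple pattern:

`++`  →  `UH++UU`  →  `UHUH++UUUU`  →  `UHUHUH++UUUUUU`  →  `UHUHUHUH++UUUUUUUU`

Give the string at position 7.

UHUHUHUHUHUH++UUUUUUUUUUUU

Every step adds UH to the front and UU to the end of the previous string.
From UHUHUHUH++UUUUUUUU, 2 further steps: UHUHUHUH++UUUUUUUU → UHUHUHUHUH++UUUUUUUUUU → (answer).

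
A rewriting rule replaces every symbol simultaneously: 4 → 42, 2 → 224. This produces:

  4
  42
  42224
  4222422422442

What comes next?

Rewriting the 13 symbols of 4222422422442 one by one yields 42 224 224 224 42 224 224 42 224 224 42 42 224; concatenated:

4222422422442224224422242244242224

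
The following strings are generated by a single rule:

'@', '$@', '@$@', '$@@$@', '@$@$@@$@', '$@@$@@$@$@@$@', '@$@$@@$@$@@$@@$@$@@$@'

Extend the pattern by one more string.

Each term (from the third on) is the two preceding terms concatenated in order: term 3 = @·$@ = @$@.
So term 8 is $@@$@@$@$@@$@·@$@$@@$@$@@$@@$@$@@$@.

$@@$@@$@$@@$@@$@$@@$@$@@$@@$@$@@$@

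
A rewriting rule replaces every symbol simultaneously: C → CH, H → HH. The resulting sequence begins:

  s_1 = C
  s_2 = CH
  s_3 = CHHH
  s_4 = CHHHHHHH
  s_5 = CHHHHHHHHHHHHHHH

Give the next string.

Applying the rule to each of the 16 symbols of CHHHHHHHHHHHHHHH gives the pieces CH HH HH HH HH HH HH HH HH HH HH HH HH HH HH HH, which concatenate to the answer.

CHHHHHHHHHHHHHHHHHHHHHHHHHHHHHHH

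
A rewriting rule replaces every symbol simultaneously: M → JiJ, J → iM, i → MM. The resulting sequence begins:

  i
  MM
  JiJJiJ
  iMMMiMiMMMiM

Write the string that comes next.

MMJiJJiJJiJMMJiJMMJiJJiJJiJMMJiJ

Expanding iMMMiMiMMMiM: i→MM, M→JiJ, M→JiJ, M→JiJ, i→MM, M→JiJ, i→MM, M→JiJ, M→JiJ, M→JiJ, i→MM, M→JiJ. Concatenated: MM JiJ JiJ JiJ MM JiJ MM JiJ JiJ JiJ MM JiJ.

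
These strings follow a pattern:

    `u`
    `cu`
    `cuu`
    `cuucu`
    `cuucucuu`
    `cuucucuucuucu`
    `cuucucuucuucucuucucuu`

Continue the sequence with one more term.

This is a Fibonacci-style word recurrence s(k) = s(k−1)·s(k−2): e.g. cu·u = cuu.
The next term joins cuucucuucuucucuucucuu and cuucucuucuucu.

cuucucuucuucucuucucuucuucucuucuucu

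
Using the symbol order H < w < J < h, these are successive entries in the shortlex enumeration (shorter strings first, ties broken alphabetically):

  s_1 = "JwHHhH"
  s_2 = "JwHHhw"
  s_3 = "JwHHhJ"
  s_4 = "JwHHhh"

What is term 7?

Stepping forward 3 times from JwHHhh: JwHHhh → JwHwHH → JwHwHw, then the target.

JwHwHJ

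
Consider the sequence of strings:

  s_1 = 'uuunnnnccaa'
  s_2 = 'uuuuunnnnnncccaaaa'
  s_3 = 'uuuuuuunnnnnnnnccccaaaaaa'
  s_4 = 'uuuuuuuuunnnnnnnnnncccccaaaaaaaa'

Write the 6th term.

Each string has the form u^{2n+1} n^{2n+2} c^{n+1} a^{2n} (n = 1, 2, …).
At n = 6 the blocks have lengths 13, 14, 7, 12.

uuuuuuuuuuuuunnnnnnnnnnnnnncccccccaaaaaaaaaaaa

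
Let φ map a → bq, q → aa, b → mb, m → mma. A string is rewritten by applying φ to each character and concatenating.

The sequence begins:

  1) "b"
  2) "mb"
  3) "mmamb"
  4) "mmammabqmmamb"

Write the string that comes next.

mmammabqmmammabqmbaammammabqmmamb

Applying the rule to each of the 13 symbols of mmammabqmmamb gives the pieces mma mma bq mma mma bq mb aa mma mma bq mma mb, which concatenate to the answer.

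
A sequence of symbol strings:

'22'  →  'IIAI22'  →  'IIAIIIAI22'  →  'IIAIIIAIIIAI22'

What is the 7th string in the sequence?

Every step adds IIAI at the front: s(k+1) = IIAI·s(k).
From IIAIIIAIIIAI22, 3 further steps: IIAIIIAIIIAI22 → IIAIIIAIIIAIIIAI22 → IIAIIIAIIIAIIIAIIIAI22 → (answer).

IIAIIIAIIIAIIIAIIIAIIIAI22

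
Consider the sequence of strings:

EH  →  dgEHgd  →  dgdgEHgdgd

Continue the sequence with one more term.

s(k+1) = dg·s(k)·gd, so each term gains dg as a prefix and gd as a suffix.
One more step from dgdgEHgdgd gives the answer.

dgdgdgEHgdgdgd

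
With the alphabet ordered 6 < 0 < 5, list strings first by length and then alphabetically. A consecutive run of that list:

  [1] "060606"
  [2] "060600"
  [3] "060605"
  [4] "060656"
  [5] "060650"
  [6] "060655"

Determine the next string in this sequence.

The successor of 060655 increments the rightmost position that isn't already 5 and resets every position after it to 6.

060066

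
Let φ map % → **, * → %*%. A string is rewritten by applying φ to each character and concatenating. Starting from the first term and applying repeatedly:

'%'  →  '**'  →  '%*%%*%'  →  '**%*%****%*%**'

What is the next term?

Replace each of the 14 characters of **%*%****%*%** in place — %*% %*% ** %*% ** %*% %*% %*% %*% ** %*% ** %*% %*% — and concatenate.

%*%%*%**%*%**%*%%*%%*%%*%**%*%**%*%%*%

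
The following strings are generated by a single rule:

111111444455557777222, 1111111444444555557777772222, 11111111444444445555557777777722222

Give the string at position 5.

Reading off run lengths: 1 runs 6, 7, 8; 4 runs 4, 6, 8; 5 runs 4, 5, 6; 7 runs 4, 6, 8; 2 runs 3, 4, 5 — each is linear in n, where the shown terms are n = 3, 4, 5.
At n = 7 the blocks have lengths 10, 12, 8, 12, 7.

1111111111444444444444555555557777777777772222222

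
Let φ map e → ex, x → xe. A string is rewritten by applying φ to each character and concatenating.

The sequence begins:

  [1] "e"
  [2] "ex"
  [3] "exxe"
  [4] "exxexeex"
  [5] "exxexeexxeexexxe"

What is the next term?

Rewriting the 16 symbols of exxexeexxeexexxe one by one yields ex xe xe ex xe ex ex xe xe ex ex xe ex xe xe ex; concatenated:

exxexeexxeexexxexeexexxeexxexeex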